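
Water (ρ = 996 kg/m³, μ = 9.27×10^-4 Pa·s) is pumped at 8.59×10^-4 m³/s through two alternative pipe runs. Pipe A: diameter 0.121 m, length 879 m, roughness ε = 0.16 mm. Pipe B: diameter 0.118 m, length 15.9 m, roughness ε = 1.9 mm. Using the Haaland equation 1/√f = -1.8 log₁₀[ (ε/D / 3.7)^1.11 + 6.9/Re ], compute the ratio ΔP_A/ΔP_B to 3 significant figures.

Pipe A: V = Q/A = 0.000859/0.0115 = 0.0747 m/s; Re = 9712; ε/D = 0.00132; Haaland → f = 0.03284; ΔP_A = f(L/D)(ρV²/2) = 663 Pa.
Pipe B: V = Q/A = 0.000859/0.01094 = 0.07855 m/s; Re = 9959; ε/D = 0.0161; Haaland → f = 0.04897; ΔP_B = f(L/D)(ρV²/2) = 20.27 Pa.
ΔP_A/ΔP_B = 663/20.27 = 32.7.

ΔP_A/ΔP_B ≈ 32.7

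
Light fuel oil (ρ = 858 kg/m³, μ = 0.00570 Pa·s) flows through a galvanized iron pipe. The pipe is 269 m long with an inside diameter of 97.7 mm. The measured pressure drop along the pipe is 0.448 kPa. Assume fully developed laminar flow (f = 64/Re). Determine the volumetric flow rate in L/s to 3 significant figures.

Q ≈ 0.653 L/s

For laminar flow, f = 64/Re with Re = ρVD/μ, so Darcy-Weisbach reduces to ΔP = 32μLV/D². Solving for V: V = ΔP·D²/(32μL) = 448·(0.0977)²/(32·0.0057·269) = 0.08715 m/s.
Check: Re = ρVD/μ = 858·0.08715·0.0977/0.0057 = 1282 < 2300, so the laminar assumption holds.
Q = V·A = 0.08715·(π/4·0.0977²) = 0.0006534 m³/s = 0.653 L/s.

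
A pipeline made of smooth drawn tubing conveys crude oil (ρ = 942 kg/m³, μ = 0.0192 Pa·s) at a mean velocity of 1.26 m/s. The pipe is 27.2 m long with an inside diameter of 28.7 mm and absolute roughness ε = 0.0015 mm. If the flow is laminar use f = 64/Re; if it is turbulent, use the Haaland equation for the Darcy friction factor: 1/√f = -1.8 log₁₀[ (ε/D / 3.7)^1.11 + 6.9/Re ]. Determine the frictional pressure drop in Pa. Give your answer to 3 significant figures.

ΔP ≈ 25600 Pa

Reynolds number Re = ρVD/μ = 942 · 1.26 · 0.0287 / 0.0192 = 1774.
Re < 2300 → laminar flow, so f = 64/Re = 64/1774 = 0.03607 (the turbulent correlation is not needed).
Darcy-Weisbach: ΔP = f(L/D)(ρV²/2) = 0.03607·(27.2/0.0287)·(942·1.26²/2) = 0.03607·947.7·747.8 = 2.556e+04 Pa.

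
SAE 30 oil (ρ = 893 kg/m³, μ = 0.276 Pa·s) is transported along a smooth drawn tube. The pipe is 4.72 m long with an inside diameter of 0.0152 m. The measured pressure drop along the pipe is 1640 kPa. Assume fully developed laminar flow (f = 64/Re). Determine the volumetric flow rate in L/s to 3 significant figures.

Q ≈ 1.65 L/s

For laminar flow, f = 64/Re with Re = ρVD/μ, so Darcy-Weisbach reduces to ΔP = 32μLV/D². Solving for V: V = ΔP·D²/(32μL) = 1.64e+06·(0.0152)²/(32·0.276·4.72) = 9.089 m/s.
Check: Re = ρVD/μ = 893·9.089·0.0152/0.276 = 447 < 2300, so the laminar assumption holds.
Q = V·A = 9.089·(π/4·0.0152²) = 0.001649 m³/s = 1.65 L/s.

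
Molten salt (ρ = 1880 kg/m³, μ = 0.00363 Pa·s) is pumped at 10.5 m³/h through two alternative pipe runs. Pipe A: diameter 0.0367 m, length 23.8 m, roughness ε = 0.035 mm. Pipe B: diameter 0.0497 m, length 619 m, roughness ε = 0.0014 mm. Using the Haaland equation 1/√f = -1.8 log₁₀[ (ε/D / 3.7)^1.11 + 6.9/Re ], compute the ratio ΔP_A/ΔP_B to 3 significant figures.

ΔP_A/ΔP_B ≈ 0.186

Pipe A: V = Q/A = 0.002917/0.001058 = 2.757 m/s; Re = 5.241e+04; ε/D = 0.000954; Haaland → f = 0.02345; ΔP_A = f(L/D)(ρV²/2) = 1.087e+05 Pa.
Pipe B: V = Q/A = 0.002917/0.00194 = 1.503 m/s; Re = 3.87e+04; ε/D = 2.82e-05; Haaland → f = 0.02202; ΔP_B = f(L/D)(ρV²/2) = 5.827e+05 Pa.
ΔP_A/ΔP_B = 1.087e+05/5.827e+05 = 0.186.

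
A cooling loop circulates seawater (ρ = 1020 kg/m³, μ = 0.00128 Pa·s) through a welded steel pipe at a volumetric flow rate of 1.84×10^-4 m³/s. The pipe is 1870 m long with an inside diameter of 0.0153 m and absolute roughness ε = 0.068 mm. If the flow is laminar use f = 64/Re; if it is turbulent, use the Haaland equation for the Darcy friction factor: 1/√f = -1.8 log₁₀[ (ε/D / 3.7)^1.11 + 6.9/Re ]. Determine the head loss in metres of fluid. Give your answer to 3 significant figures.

h_f ≈ 222 m

Cross-sectional area A = πD²/4 = π(0.0153)²/4 = 0.0001839 m²; mean velocity V = Q/A = 0.000184/0.0001839 = 1.001 m/s.
Reynolds number Re = ρVD/μ = 1020 · 1.001 · 0.0153 / 0.00128 = 1.22e+04.
Re > 4000 → turbulent. Relative roughness ε/D = 6.8e-05/0.0153 = 0.00444. Haaland: 1/√f = -1.8 log₁₀[(0.00444/3.7)^1.11 + 6.9/1.22e+04] = -1.8 log₁₀[0.000573 + 0.000565] = 5.298, so f = 0.03562.
Darcy-Weisbach: ΔP = f(L/D)(ρV²/2) = 0.03562·(1870/0.0153)·(1020·1.001²/2) = 0.03562·1.222e+05·510.8 = 2.224e+06 Pa.
Head loss h_f = ΔP/(ρg) = 2.224e+06/(1020·9.81) = 222 m.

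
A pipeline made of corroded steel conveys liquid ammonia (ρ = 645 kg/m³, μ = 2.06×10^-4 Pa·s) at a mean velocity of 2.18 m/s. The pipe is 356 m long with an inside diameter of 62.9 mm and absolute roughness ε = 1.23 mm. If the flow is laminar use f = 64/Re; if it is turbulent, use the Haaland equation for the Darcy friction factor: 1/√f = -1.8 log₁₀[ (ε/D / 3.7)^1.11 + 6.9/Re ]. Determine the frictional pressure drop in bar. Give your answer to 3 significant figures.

ΔP ≈ 4.20 bar

Reynolds number Re = ρVD/μ = 645 · 2.18 · 0.0629 / 0.000206 = 4.293e+05.
Re > 4000 → turbulent. Relative roughness ε/D = 0.00123/0.0629 = 0.0196. Haaland: 1/√f = -1.8 log₁₀[(0.0196/3.7)^1.11 + 6.9/4.293e+05] = -1.8 log₁₀[0.00297 + 1.61e-05] = 4.545, so f = 0.04841.
Darcy-Weisbach: ΔP = f(L/D)(ρV²/2) = 0.04841·(356/0.0629)·(645·2.18²/2) = 0.04841·5660·1533 = 4.199e+05 Pa.
ΔP = 4.199e+05 Pa = 4.20 bar.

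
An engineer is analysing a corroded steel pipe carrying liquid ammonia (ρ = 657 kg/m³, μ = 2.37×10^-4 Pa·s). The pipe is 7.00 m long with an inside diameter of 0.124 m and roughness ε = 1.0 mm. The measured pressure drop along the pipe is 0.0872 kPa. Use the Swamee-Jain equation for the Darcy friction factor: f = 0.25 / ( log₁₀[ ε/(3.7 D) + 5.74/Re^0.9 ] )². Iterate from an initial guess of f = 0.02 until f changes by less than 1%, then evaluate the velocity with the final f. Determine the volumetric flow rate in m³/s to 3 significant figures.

Q ≈ 0.00436 m³/s

Rearranging Darcy-Weisbach: V = √(2·ΔP·D/(f·L·ρ)). With ε/D = 0.001/0.124 = 0.00806, iterate starting from f = 0.02:
  f = 0.02 → V = √(2·87.2·0.124/(0.02·7·657)) = 0.4849 m/s; Re = ρVD/μ = 1.667e+05; f → 0.03589
  f = 0.03589 → V = 0.362 m/s; Re = 1.244e+05; f → 0.03606
Converged (Δf/f < 1%). With the final f = 0.03606: V = √(2·87.2·0.124/(0.03606·7·657)) = 0.3611 m/s.
Q = V·A = 0.3611·(π/4·0.124²) = 0.004361 m³/s = 0.00436 m³/s.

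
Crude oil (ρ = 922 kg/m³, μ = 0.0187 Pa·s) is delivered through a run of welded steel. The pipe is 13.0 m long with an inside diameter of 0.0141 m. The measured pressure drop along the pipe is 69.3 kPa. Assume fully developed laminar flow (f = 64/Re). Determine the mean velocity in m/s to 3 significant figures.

For laminar flow, f = 64/Re with Re = ρVD/μ, so Darcy-Weisbach reduces to ΔP = 32μLV/D². Solving for V: V = ΔP·D²/(32μL) = 6.93e+04·(0.0141)²/(32·0.0187·13) = 1.771 m/s.
Check: Re = ρVD/μ = 922·1.771·0.0141/0.0187 = 1231 < 2300, so the laminar assumption holds.

V ≈ 1.77 m/s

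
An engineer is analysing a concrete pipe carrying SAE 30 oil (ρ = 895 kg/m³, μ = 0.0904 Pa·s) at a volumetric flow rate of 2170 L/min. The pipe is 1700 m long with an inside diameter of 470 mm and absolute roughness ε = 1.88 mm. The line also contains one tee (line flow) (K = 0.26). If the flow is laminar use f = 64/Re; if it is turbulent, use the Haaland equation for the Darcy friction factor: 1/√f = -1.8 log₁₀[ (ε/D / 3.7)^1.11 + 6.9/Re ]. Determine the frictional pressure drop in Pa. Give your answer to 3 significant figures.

ΔP ≈ 4650 Pa

Q = 2170 L/min = 2170/60000 = 0.03617 m³/s.
Cross-sectional area A = πD²/4 = π(0.47)²/4 = 0.1735 m²; mean velocity V = Q/A = 0.03617/0.1735 = 0.2085 m/s.
Reynolds number Re = ρVD/μ = 895 · 0.2085 · 0.47 / 0.0904 = 970.
Re < 2300 → laminar flow, so f = 64/Re = 64/970 = 0.06598 (the turbulent correlation is not needed).
Total minor-loss coefficient ΣK = 1·0.26 = 0.26.
ΔP = [f·L/D + ΣK]·(ρV²/2) = [0.06598·1700/0.47 + 0.26]·(895·0.2085²/2) = [238.6 + 0.26]·19.45 = 4646 Pa.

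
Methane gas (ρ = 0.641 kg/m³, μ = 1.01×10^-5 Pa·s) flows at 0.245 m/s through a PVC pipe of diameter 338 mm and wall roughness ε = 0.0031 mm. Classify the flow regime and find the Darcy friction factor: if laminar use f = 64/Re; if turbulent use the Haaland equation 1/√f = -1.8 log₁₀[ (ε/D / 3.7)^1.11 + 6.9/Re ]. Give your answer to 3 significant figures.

Re = ρVD/μ = 0.641·0.245·0.338/1.01e-05 = 5256.
Re > 4000 → turbulent. ε/D = 3.1e-06/0.338 = 9.17e-06; Haaland: 1/√f = -1.8 log₁₀[5.99e-07 + 0.00131] = 5.187, so f = 0.03717.

f ≈ 0.0372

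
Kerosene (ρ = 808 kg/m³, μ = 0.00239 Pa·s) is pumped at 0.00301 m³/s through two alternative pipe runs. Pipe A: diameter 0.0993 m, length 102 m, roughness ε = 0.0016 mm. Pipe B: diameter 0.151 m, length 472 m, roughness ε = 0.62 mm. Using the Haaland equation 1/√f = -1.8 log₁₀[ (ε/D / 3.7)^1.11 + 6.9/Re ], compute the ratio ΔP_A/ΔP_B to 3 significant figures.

ΔP_A/ΔP_B ≈ 1.35

Pipe A: V = Q/A = 0.00301/0.007744 = 0.3887 m/s; Re = 1.305e+04; ε/D = 1.61e-05; Haaland → f = 0.02876; ΔP_A = f(L/D)(ρV²/2) = 1803 Pa.
Pipe B: V = Q/A = 0.00301/0.01791 = 0.1681 m/s; Re = 8581; ε/D = 0.00411; Haaland → f = 0.0373; ΔP_B = f(L/D)(ρV²/2) = 1331 Pa.
ΔP_A/ΔP_B = 1803/1331 = 1.35.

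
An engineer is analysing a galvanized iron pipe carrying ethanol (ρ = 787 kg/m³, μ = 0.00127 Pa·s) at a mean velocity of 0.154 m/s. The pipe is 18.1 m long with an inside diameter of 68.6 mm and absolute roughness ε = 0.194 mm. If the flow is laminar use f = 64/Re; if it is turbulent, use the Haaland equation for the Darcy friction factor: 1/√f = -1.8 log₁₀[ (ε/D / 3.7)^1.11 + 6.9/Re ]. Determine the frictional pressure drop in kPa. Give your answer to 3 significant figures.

Reynolds number Re = ρVD/μ = 787 · 0.154 · 0.0686 / 0.00127 = 6547.
Re > 4000 → turbulent. Relative roughness ε/D = 0.000194/0.0686 = 0.00283. Haaland: 1/√f = -1.8 log₁₀[(0.00283/3.7)^1.11 + 6.9/6547] = -1.8 log₁₀[0.000347 + 0.00105] = 5.136, so f = 0.0379.
Darcy-Weisbach: ΔP = f(L/D)(ρV²/2) = 0.0379·(18.1/0.0686)·(787·0.154²/2) = 0.0379·263.8·9.332 = 93.33 Pa.
ΔP = 93.33 Pa = 0.0933 kPa.

ΔP ≈ 0.0933 kPa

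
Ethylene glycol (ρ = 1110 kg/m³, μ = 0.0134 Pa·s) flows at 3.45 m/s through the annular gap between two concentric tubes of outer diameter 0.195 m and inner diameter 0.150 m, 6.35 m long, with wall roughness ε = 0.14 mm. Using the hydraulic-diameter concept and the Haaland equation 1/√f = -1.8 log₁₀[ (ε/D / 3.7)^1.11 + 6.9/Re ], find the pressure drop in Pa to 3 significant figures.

Hydraulic diameter D_h = 4A/P = D_o - D_i = 0.195 - 0.15 = 0.045 m.
Re = ρVD_h/μ = 1110·3.45·0.045/0.0134 = 1.286e+04.
ε/D_h = 0.00014/0.045 = 0.00311; Haaland gives 1/√f = -1.8 log₁₀[0.000386+0.000537] = 5.463, so f = 0.03351.
ΔP = f(L/D_h)(ρV²/2) = 0.03351·6.35/0.045·6606 = 3.123e+04 Pa.

ΔP ≈ 31200 Pa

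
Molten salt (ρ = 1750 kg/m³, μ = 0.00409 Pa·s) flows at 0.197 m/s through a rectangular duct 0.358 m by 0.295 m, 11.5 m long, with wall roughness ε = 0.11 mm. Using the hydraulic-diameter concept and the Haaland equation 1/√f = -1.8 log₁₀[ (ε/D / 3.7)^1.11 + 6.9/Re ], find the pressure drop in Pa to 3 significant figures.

Hydraulic diameter D_h = 4A/P = 4·(0.358·0.295)/(2·(0.358+0.295)) = 0.4224/1.306 = 0.3235 m.
Re = ρVD_h/μ = 1750·0.197·0.3235/0.00409 = 2.726e+04.
ε/D_h = 0.00011/0.3235 = 0.00034; Haaland gives 1/√f = -1.8 log₁₀[3.31e-05+0.000253] = 6.378, so f = 0.02458.
ΔP = f(L/D_h)(ρV²/2) = 0.02458·11.5/0.3235·33.96 = 29.68 Pa.

ΔP ≈ 29.7 Pa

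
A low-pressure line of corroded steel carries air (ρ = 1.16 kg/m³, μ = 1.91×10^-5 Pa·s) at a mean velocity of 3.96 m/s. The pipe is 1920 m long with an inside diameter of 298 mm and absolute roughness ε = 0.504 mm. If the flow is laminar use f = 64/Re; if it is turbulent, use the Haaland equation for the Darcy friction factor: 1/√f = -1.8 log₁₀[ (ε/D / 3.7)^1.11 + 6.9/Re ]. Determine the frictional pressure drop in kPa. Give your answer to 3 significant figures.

Reynolds number Re = ρVD/μ = 1.16 · 3.96 · 0.298 / 1.91e-05 = 7.167e+04.
Re > 4000 → turbulent. Relative roughness ε/D = 0.000504/0.298 = 0.00169. Haaland: 1/√f = -1.8 log₁₀[(0.00169/3.7)^1.11 + 6.9/7.167e+04] = -1.8 log₁₀[0.000196 + 9.63e-05] = 6.361, so f = 0.02471.
Darcy-Weisbach: ΔP = f(L/D)(ρV²/2) = 0.02471·(1920/0.298)·(1.16·3.96²/2) = 0.02471·6443·9.095 = 1448 Pa.
ΔP = 1448 Pa = 1.45 kPa.

ΔP ≈ 1.45 kPa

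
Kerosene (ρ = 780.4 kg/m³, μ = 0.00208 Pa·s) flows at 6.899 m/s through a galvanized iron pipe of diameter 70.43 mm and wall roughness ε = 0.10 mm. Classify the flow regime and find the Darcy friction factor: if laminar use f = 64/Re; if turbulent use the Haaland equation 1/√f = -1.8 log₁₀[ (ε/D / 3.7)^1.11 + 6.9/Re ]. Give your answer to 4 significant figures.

Re = ρVD/μ = 780.4·6.899·0.07043/0.00208 = 1.823e+05.
Re > 4000 → turbulent. ε/D = 0.0001/0.07043 = 0.00142; Haaland: 1/√f = -1.8 log₁₀[0.000162 + 3.78e-05] = 6.661, so f = 0.02254.

f ≈ 0.02254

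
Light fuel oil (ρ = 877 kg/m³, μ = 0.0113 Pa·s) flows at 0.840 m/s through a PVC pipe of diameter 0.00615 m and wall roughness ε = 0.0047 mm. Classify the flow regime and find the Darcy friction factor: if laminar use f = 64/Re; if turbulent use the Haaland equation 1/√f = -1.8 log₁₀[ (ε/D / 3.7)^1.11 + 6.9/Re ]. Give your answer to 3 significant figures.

Re = ρVD/μ = 877·0.84·0.00615/0.0113 = 400.9.
Re < 2300 → laminar, so f = 64/Re = 0.1596 (roughness is irrelevant in laminar flow).

f ≈ 0.160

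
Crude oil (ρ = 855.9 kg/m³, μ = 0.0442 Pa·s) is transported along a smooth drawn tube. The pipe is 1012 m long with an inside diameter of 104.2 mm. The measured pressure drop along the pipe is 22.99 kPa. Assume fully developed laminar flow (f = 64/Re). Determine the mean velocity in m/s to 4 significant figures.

For laminar flow, f = 64/Re with Re = ρVD/μ, so Darcy-Weisbach reduces to ΔP = 32μLV/D². Solving for V: V = ΔP·D²/(32μL) = 2.299e+04·(0.1042)²/(32·0.0442·1012) = 0.1744 m/s.
Check: Re = ρVD/μ = 855.9·0.1744·0.1042/0.0442 = 351.9 < 2300, so the laminar assumption holds.

V ≈ 0.1744 m/s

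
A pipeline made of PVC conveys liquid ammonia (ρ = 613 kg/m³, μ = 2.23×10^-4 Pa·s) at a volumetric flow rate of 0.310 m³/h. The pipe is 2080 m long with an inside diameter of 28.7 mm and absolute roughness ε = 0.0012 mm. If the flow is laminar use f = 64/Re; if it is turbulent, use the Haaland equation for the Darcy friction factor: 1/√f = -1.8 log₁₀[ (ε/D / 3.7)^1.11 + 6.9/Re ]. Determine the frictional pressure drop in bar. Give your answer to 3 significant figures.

Q = 0.310 m³/h = 0.310/3600 = 8.611e-05 m³/s.
Cross-sectional area A = πD²/4 = π(0.0287)²/4 = 0.0006469 m²; mean velocity V = Q/A = 8.611e-05/0.0006469 = 0.1331 m/s.
Reynolds number Re = ρVD/μ = 613 · 0.1331 · 0.0287 / 0.000223 = 1.05e+04.
Re > 4000 → turbulent. Relative roughness ε/D = 1.2e-06/0.0287 = 4.18e-05. Haaland: 1/√f = -1.8 log₁₀[(4.18e-05/3.7)^1.11 + 6.9/1.05e+04] = -1.8 log₁₀[3.23e-06 + 0.000657] = 5.724, so f = 0.03052.
Darcy-Weisbach: ΔP = f(L/D)(ρV²/2) = 0.03052·(2080/0.0287)·(613·0.1331²/2) = 0.03052·7.247e+04·5.431 = 1.201e+04 Pa.
ΔP = 1.201e+04 Pa = 0.120 bar.

ΔP ≈ 0.120 bar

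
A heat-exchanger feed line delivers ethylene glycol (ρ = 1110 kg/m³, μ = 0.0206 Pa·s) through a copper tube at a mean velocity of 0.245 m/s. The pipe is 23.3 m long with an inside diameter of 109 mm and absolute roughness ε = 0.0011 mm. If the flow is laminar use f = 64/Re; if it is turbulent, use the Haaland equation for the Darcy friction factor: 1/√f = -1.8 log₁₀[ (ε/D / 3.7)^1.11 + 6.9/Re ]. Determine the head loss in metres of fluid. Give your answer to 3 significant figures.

h_f ≈ 0.0291 m

Reynolds number Re = ρVD/μ = 1110 · 0.245 · 0.109 / 0.0206 = 1439.
Re < 2300 → laminar flow, so f = 64/Re = 64/1439 = 0.04448 (the turbulent correlation is not needed).
Darcy-Weisbach: ΔP = f(L/D)(ρV²/2) = 0.04448·(23.3/0.109)·(1110·0.245²/2) = 0.04448·213.8·33.31 = 316.7 Pa.
Head loss h_f = ΔP/(ρg) = 316.7/(1110·9.81) = 0.0291 m.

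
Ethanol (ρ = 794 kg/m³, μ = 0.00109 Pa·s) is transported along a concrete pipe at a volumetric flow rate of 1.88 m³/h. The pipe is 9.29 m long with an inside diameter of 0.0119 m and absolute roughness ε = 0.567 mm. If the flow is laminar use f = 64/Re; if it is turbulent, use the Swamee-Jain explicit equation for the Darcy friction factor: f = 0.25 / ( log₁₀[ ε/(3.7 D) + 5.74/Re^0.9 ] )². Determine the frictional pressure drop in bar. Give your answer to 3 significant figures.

Q = 1.88 m³/h = 1.88/3600 = 0.0005222 m³/s.
Cross-sectional area A = πD²/4 = π(0.0119)²/4 = 0.0001112 m²; mean velocity V = Q/A = 0.0005222/0.0001112 = 4.695 m/s.
Reynolds number Re = ρVD/μ = 794 · 4.695 · 0.0119 / 0.00109 = 4.07e+04.
Re > 4000 → turbulent. Relative roughness ε/D = 0.000567/0.0119 = 0.0476. Swamee-Jain: f = 0.25/(log₁₀[0.0476/3.7 + 5.74/4.07e+04^0.9])² = 0.25/(log₁₀[0.0129 + 0.000408])² = 0.25/(-1.877)² = 0.07099.
Darcy-Weisbach: ΔP = f(L/D)(ρV²/2) = 0.07099·(9.29/0.0119)·(794·4.695²/2) = 0.07099·780.7·8753 = 4.85e+05 Pa.
ΔP = 4.85e+05 Pa = 4.85 bar.

ΔP ≈ 4.85 bar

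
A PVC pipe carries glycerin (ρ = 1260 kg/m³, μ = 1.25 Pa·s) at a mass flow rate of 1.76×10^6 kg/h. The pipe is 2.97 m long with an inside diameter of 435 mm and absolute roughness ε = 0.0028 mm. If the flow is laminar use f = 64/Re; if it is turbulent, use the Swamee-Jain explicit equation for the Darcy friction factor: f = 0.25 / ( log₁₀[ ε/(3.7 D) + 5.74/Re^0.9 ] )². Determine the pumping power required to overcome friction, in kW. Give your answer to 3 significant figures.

ṁ = 1.76×10^6 kg/h = 1.76×10^6/3600 = 488.9 kg/s.
A = πD²/4 = π(0.435)²/4 = 0.1486 m²; mean velocity V = ṁ/(ρA) = 488.9/(1260 · 0.1486) = 2.611 m/s.
Reynolds number Re = ρVD/μ = 1260 · 2.611 · 0.435 / 1.25 = 1145.
Re < 2300 → laminar flow, so f = 64/Re = 64/1145 = 0.05591 (the turbulent correlation is not needed).
Darcy-Weisbach: ΔP = f(L/D)(ρV²/2) = 0.05591·(2.97/0.435)·(1260·2.611²/2) = 0.05591·6.828·4294 = 1639 Pa.
Q = ṁ/ρ = 488.9/1260 = 0.388 m³/s.
Pumping power P = QΔP = 0.388·1639 = 636.0 W = 0.636 kW.

P ≈ 0.636 kW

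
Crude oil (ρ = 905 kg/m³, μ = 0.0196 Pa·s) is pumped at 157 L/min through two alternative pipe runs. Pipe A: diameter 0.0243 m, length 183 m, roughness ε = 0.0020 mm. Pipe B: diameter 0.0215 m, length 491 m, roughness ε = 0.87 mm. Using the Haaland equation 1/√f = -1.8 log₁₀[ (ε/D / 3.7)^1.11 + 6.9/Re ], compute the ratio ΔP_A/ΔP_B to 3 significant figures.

ΔP_A/ΔP_B ≈ 0.103

Pipe A: V = Q/A = 0.002617/0.0004638 = 5.642 m/s; Re = 6331; ε/D = 8.23e-05; Haaland → f = 0.03523; ΔP_A = f(L/D)(ρV²/2) = 3.822e+06 Pa.
Pipe B: V = Q/A = 0.002617/0.0003631 = 7.207 m/s; Re = 7155; ε/D = 0.0405; Haaland → f = 0.0688; ΔP_B = f(L/D)(ρV²/2) = 3.693e+07 Pa.
ΔP_A/ΔP_B = 3.822e+06/3.693e+07 = 0.103.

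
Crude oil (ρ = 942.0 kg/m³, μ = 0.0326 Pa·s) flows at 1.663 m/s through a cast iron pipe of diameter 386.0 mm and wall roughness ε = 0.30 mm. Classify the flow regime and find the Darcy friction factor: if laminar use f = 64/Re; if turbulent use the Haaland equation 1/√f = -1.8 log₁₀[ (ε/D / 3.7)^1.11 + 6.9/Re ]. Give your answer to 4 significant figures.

Re = ρVD/μ = 942·1.663·0.386/0.0326 = 1.855e+04.
Re > 4000 → turbulent. ε/D = 0.0003/0.386 = 0.000777; Haaland: 1/√f = -1.8 log₁₀[8.28e-05 + 0.000372] = 6.016, so f = 0.02763.

f ≈ 0.02763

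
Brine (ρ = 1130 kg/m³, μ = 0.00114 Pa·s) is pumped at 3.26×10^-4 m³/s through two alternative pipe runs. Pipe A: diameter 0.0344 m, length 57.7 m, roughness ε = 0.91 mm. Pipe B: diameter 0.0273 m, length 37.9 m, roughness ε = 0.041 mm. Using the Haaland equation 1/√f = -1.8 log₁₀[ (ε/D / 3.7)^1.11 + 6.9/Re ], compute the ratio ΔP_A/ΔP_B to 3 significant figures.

ΔP_A/ΔP_B ≈ 0.908

Pipe A: V = Q/A = 0.000326/0.0009294 = 0.3508 m/s; Re = 1.196e+04; ε/D = 0.0265; Haaland → f = 0.05708; ΔP_A = f(L/D)(ρV²/2) = 6656 Pa.
Pipe B: V = Q/A = 0.000326/0.0005853 = 0.5569 m/s; Re = 1.507e+04; ε/D = 0.0015; Haaland → f = 0.03013; ΔP_B = f(L/D)(ρV²/2) = 7329 Pa.
ΔP_A/ΔP_B = 6656/7329 = 0.908.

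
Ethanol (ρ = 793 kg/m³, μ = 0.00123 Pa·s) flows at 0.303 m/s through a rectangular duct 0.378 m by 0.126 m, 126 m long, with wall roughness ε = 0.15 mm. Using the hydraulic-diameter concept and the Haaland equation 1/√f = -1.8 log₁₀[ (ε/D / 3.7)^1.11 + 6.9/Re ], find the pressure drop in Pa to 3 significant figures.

Hydraulic diameter D_h = 4A/P = 4·(0.378·0.126)/(2·(0.378+0.126)) = 0.1905/1.008 = 0.189 m.
Re = ρVD_h/μ = 793·0.303·0.189/0.00123 = 3.692e+04.
ε/D_h = 0.00015/0.189 = 0.000794; Haaland gives 1/√f = -1.8 log₁₀[8.47e-05+0.000187] = 6.419, so f = 0.02427.
ΔP = f(L/D_h)(ρV²/2) = 0.02427·126/0.189·36.4 = 589 Pa.

ΔP ≈ 589 Pa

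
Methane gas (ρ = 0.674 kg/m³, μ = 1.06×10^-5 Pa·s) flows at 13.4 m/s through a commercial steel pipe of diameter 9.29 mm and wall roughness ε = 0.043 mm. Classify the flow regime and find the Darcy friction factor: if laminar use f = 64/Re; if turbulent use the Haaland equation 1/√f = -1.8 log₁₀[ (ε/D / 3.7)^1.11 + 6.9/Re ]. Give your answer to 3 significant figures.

f ≈ 0.0385

Re = ρVD/μ = 0.674·13.4·0.00929/1.06e-05 = 7915.
Re > 4000 → turbulent. ε/D = 4.3e-05/0.00929 = 0.00463; Haaland: 1/√f = -1.8 log₁₀[0.0006 + 0.000872] = 5.098, so f = 0.03848.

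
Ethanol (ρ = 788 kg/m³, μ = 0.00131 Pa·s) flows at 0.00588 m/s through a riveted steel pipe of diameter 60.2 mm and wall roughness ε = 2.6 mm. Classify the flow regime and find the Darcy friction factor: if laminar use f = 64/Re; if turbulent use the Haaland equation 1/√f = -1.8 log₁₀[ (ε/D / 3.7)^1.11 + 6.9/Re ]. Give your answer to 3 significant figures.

Re = ρVD/μ = 788·0.00588·0.0602/0.00131 = 212.9.
Re < 2300 → laminar, so f = 64/Re = 0.3006 (roughness is irrelevant in laminar flow).

f ≈ 0.301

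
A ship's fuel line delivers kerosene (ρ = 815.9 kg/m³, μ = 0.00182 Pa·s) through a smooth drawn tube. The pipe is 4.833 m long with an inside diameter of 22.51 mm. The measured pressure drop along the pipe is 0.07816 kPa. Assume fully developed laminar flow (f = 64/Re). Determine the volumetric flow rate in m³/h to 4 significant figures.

For laminar flow, f = 64/Re with Re = ρVD/μ, so Darcy-Weisbach reduces to ΔP = 32μLV/D². Solving for V: V = ΔP·D²/(32μL) = 78.16·(0.02251)²/(32·0.00182·4.833) = 0.1407 m/s.
Check: Re = ρVD/μ = 815.9·0.1407·0.02251/0.00182 = 1420 < 2300, so the laminar assumption holds.
Q = V·A = 0.1407·(π/4·0.02251²) = 5.599e-05 m³/s = 0.2016 m³/h.

Q ≈ 0.2016 m³/h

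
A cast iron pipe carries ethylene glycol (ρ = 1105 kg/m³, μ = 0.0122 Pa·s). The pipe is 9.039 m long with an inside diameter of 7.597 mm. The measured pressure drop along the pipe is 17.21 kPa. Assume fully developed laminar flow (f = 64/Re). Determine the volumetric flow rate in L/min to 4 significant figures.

For laminar flow, f = 64/Re with Re = ρVD/μ, so Darcy-Weisbach reduces to ΔP = 32μLV/D². Solving for V: V = ΔP·D²/(32μL) = 1.721e+04·(0.007597)²/(32·0.0122·9.039) = 0.2815 m/s.
Check: Re = ρVD/μ = 1105·0.2815·0.007597/0.0122 = 193.7 < 2300, so the laminar assumption holds.
Q = V·A = 0.2815·(π/4·0.007597²) = 1.276e-05 m³/s = 0.7655 L/min.

Q ≈ 0.7655 L/min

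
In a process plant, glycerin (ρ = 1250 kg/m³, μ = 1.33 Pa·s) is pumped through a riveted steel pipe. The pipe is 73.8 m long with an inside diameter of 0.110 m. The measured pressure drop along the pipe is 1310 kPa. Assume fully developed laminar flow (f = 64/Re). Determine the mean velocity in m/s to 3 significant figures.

V ≈ 5.05 m/s

For laminar flow, f = 64/Re with Re = ρVD/μ, so Darcy-Weisbach reduces to ΔP = 32μLV/D². Solving for V: V = ΔP·D²/(32μL) = 1.31e+06·(0.11)²/(32·1.33·73.8) = 5.047 m/s.
Check: Re = ρVD/μ = 1250·5.047·0.11/1.33 = 521.7 < 2300, so the laminar assumption holds.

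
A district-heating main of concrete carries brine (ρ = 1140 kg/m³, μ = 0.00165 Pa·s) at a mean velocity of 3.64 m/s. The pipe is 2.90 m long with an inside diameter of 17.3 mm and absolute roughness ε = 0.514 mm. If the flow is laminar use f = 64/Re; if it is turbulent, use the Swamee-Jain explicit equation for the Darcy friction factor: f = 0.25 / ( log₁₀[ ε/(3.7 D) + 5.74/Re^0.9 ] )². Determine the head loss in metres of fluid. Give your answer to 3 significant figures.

h_f ≈ 6.57 m

Reynolds number Re = ρVD/μ = 1140 · 3.64 · 0.0173 / 0.00165 = 4.351e+04.
Re > 4000 → turbulent. Relative roughness ε/D = 0.000514/0.0173 = 0.0297. Swamee-Jain: f = 0.25/(log₁₀[0.0297/3.7 + 5.74/4.351e+04^0.9])² = 0.25/(log₁₀[0.00803 + 0.000384])² = 0.25/(-2.075)² = 0.05806.
Darcy-Weisbach: ΔP = f(L/D)(ρV²/2) = 0.05806·(2.9/0.0173)·(1140·3.64²/2) = 0.05806·167.6·7552 = 7.351e+04 Pa.
Head loss h_f = ΔP/(ρg) = 7.351e+04/(1140·9.81) = 6.57 m.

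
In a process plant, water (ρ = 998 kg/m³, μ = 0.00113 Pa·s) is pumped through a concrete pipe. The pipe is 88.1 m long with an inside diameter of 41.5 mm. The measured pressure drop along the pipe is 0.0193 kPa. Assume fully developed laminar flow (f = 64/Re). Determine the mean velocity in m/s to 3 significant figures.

V ≈ 0.0104 m/s

For laminar flow, f = 64/Re with Re = ρVD/μ, so Darcy-Weisbach reduces to ΔP = 32μLV/D². Solving for V: V = ΔP·D²/(32μL) = 19.3·(0.0415)²/(32·0.00113·88.1) = 0.01043 m/s.
Check: Re = ρVD/μ = 998·0.01043·0.0415/0.00113 = 382.4 < 2300, so the laminar assumption holds.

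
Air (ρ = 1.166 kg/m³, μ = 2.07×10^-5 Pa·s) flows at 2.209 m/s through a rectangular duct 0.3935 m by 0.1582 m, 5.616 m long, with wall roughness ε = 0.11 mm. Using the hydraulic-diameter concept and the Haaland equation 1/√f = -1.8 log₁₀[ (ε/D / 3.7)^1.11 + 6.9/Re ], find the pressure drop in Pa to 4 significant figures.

ΔP ≈ 1.753 Pa

Hydraulic diameter D_h = 4A/P = 4·(0.3935·0.1582)/(2·(0.3935+0.1582)) = 0.249/1.103 = 0.2257 m.
Re = ρVD_h/μ = 1.166·2.209·0.2257/2.07e-05 = 2.808e+04.
ε/D_h = 0.00011/0.2257 = 0.000487; Haaland gives 1/√f = -1.8 log₁₀[4.93e-05+0.000246] = 6.354, so f = 0.02477.
ΔP = f(L/D_h)(ρV²/2) = 0.02477·5.616/0.2257·2.845 = 1.753 Pa.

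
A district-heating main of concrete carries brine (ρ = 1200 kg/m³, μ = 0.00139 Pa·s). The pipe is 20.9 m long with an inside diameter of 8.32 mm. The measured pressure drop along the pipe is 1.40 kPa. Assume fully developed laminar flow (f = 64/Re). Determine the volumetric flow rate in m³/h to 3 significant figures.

Q ≈ 0.0204 m³/h

For laminar flow, f = 64/Re with Re = ρVD/μ, so Darcy-Weisbach reduces to ΔP = 32μLV/D². Solving for V: V = ΔP·D²/(32μL) = 1400·(0.00832)²/(32·0.00139·20.9) = 0.1042 m/s.
Check: Re = ρVD/μ = 1200·0.1042·0.00832/0.00139 = 748.8 < 2300, so the laminar assumption holds.
Q = V·A = 0.1042·(π/4·0.00832²) = 5.668e-06 m³/s = 0.0204 m³/h.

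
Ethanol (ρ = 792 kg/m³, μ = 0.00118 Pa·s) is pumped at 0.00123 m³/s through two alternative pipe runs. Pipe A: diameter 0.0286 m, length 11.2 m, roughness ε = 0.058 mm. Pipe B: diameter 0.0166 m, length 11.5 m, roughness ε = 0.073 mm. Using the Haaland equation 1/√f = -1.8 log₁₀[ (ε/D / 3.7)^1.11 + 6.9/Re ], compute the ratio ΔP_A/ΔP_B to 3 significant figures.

Pipe A: V = Q/A = 0.00123/0.0006424 = 1.915 m/s; Re = 3.675e+04; ε/D = 0.00203; Haaland → f = 0.02719; ΔP_A = f(L/D)(ρV²/2) = 1.546e+04 Pa.
Pipe B: V = Q/A = 0.00123/0.0002164 = 5.683 m/s; Re = 6.332e+04; ε/D = 0.0044; Haaland → f = 0.03071; ΔP_B = f(L/D)(ρV²/2) = 2.721e+05 Pa.
ΔP_A/ΔP_B = 1.546e+04/2.721e+05 = 0.0568.

ΔP_A/ΔP_B ≈ 0.0568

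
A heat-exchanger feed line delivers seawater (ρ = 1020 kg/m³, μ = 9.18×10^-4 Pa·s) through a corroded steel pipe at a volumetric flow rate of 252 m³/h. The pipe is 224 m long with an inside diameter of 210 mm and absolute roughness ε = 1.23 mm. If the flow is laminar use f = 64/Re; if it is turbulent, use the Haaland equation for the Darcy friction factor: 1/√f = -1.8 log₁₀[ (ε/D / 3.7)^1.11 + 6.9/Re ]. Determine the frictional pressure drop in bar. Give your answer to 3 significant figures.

ΔP ≈ 0.713 bar

Q = 252 m³/h = 252/3600 = 0.07 m³/s.
Cross-sectional area A = πD²/4 = π(0.21)²/4 = 0.03464 m²; mean velocity V = Q/A = 0.07/0.03464 = 2.021 m/s.
Reynolds number Re = ρVD/μ = 1020 · 2.021 · 0.21 / 0.000918 = 4.716e+05.
Re > 4000 → turbulent. Relative roughness ε/D = 0.00123/0.21 = 0.00586. Haaland: 1/√f = -1.8 log₁₀[(0.00586/3.7)^1.11 + 6.9/4.716e+05] = -1.8 log₁₀[0.000779 + 1.46e-05] = 5.581, so f = 0.03211.
Darcy-Weisbach: ΔP = f(L/D)(ρV²/2) = 0.03211·(224/0.21)·(1020·2.021²/2) = 0.03211·1067·2083 = 7.134e+04 Pa.
ΔP = 7.134e+04 Pa = 0.713 bar.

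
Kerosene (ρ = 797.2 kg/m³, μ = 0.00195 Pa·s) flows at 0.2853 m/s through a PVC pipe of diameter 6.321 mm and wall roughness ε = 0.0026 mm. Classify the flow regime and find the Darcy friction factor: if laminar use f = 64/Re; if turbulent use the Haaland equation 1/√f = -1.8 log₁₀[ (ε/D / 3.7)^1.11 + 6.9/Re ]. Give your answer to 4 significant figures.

f ≈ 0.08681

Re = ρVD/μ = 797.2·0.2853·0.006321/0.00195 = 737.3.
Re < 2300 → laminar, so f = 64/Re = 0.08681 (roughness is irrelevant in laminar flow).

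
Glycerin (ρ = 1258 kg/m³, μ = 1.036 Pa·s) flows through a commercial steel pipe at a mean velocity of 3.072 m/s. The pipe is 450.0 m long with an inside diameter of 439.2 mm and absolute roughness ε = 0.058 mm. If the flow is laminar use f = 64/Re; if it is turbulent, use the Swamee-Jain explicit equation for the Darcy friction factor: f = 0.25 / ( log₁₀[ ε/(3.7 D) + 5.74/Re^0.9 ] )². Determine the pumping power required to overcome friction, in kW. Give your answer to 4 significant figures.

Reynolds number Re = ρVD/μ = 1258 · 3.072 · 0.4392 / 1.04 = 1638.
Re < 2300 → laminar flow, so f = 64/Re = 64/1638 = 0.03906 (the turbulent correlation is not needed).
Darcy-Weisbach: ΔP = f(L/D)(ρV²/2) = 0.03906·(450/0.4392)·(1258·3.072²/2) = 0.03906·1025·5936 = 2.376e+05 Pa.
Q = V·A = 3.072·0.1515 = 0.4654 m³/s.
Pumping power P = QΔP = 0.4654·2.376e+05 = 110570 W = 110.6 kW.

P ≈ 110.6 kW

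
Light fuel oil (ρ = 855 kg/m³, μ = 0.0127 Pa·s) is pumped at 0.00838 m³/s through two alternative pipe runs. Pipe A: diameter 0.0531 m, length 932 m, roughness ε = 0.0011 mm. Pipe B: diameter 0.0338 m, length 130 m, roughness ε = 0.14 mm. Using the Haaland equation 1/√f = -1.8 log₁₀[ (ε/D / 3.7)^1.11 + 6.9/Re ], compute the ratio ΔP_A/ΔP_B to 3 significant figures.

Pipe A: V = Q/A = 0.00838/0.002215 = 3.784 m/s; Re = 1.353e+04; ε/D = 2.07e-05; Haaland → f = 0.0285; ΔP_A = f(L/D)(ρV²/2) = 3.062e+06 Pa.
Pipe B: V = Q/A = 0.00838/0.0008973 = 9.339 m/s; Re = 2.125e+04; ε/D = 0.00414; Haaland → f = 0.03279; ΔP_B = f(L/D)(ρV²/2) = 4.702e+06 Pa.
ΔP_A/ΔP_B = 3.062e+06/4.702e+06 = 0.651.

ΔP_A/ΔP_B ≈ 0.651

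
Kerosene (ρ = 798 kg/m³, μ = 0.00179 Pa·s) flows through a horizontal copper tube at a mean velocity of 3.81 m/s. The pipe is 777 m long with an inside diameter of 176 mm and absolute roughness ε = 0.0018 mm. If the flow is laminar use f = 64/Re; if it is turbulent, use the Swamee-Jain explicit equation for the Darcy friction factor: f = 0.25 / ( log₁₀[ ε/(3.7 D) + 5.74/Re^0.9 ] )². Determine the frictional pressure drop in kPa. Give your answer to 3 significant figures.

ΔP ≈ 371 kPa

Reynolds number Re = ρVD/μ = 798 · 3.81 · 0.176 / 0.00179 = 2.989e+05.
Re > 4000 → turbulent. Relative roughness ε/D = 1.8e-06/0.176 = 1.02e-05. Swamee-Jain: f = 0.25/(log₁₀[1.02e-05/3.7 + 5.74/2.989e+05^0.9])² = 0.25/(log₁₀[2.76e-06 + 6.77e-05])² = 0.25/(-4.152)² = 0.0145.
Darcy-Weisbach: ΔP = f(L/D)(ρV²/2) = 0.0145·(777/0.176)·(798·3.81²/2) = 0.0145·4415·5792 = 3.709e+05 Pa.
ΔP = 3.709e+05 Pa = 371 kPa.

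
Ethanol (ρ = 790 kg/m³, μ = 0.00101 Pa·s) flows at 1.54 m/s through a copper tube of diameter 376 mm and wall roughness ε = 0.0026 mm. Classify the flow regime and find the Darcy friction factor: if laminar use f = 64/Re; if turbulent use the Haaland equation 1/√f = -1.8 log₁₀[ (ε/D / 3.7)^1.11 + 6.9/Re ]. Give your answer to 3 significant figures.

Re = ρVD/μ = 790·1.54·0.376/0.00101 = 4.529e+05.
Re > 4000 → turbulent. ε/D = 2.6e-06/0.376 = 6.91e-06; Haaland: 1/√f = -1.8 log₁₀[4.38e-07 + 1.52e-05] = 8.649, so f = 0.01337.

f ≈ 0.0134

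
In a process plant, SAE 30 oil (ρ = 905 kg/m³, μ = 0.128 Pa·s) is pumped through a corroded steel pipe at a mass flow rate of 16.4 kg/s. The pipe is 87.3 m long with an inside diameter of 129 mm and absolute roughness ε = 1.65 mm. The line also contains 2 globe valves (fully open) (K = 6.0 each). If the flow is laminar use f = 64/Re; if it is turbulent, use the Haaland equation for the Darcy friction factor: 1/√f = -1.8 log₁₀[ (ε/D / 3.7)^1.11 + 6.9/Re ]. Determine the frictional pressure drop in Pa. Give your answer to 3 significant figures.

ΔP ≈ 40200 Pa

A = πD²/4 = π(0.129)²/4 = 0.01307 m²; mean velocity V = ṁ/(ρA) = 16.4/(905 · 0.01307) = 1.387 m/s.
Reynolds number Re = ρVD/μ = 905 · 1.387 · 0.129 / 0.128 = 1265.
Re < 2300 → laminar flow, so f = 64/Re = 64/1265 = 0.05061 (the turbulent correlation is not needed).
Total minor-loss coefficient ΣK = 2·6 = 12.
ΔP = [f·L/D + ΣK]·(ρV²/2) = [0.05061·87.3/0.129 + 12]·(905·1.387²/2) = [34.25 + 12]·869.9 = 4.023e+04 Pa.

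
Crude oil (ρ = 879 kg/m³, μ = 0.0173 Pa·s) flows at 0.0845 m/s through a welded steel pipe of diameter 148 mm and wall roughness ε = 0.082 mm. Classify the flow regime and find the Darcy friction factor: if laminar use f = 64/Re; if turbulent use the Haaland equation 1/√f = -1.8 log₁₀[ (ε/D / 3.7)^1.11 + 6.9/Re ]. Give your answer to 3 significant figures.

Re = ρVD/μ = 879·0.0845·0.148/0.0173 = 635.4.
Re < 2300 → laminar, so f = 64/Re = 0.1007 (roughness is irrelevant in laminar flow).

f ≈ 0.101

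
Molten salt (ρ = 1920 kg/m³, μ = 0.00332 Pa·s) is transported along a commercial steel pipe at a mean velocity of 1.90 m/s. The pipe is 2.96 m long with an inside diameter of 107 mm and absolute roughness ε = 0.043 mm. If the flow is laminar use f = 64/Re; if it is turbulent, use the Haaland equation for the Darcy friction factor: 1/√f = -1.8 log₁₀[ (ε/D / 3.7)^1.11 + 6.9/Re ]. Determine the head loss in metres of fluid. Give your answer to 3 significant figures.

h_f ≈ 0.0979 m

Reynolds number Re = ρVD/μ = 1920 · 1.9 · 0.107 / 0.00332 = 1.176e+05.
Re > 4000 → turbulent. Relative roughness ε/D = 4.3e-05/0.107 = 0.000402. Haaland: 1/√f = -1.8 log₁₀[(0.000402/3.7)^1.11 + 6.9/1.176e+05] = -1.8 log₁₀[3.98e-05 + 5.87e-05] = 7.212, so f = 0.01923.
Darcy-Weisbach: ΔP = f(L/D)(ρV²/2) = 0.01923·(2.96/0.107)·(1920·1.9²/2) = 0.01923·27.66·3466 = 1843 Pa.
Head loss h_f = ΔP/(ρg) = 1843/(1920·9.81) = 0.0979 m.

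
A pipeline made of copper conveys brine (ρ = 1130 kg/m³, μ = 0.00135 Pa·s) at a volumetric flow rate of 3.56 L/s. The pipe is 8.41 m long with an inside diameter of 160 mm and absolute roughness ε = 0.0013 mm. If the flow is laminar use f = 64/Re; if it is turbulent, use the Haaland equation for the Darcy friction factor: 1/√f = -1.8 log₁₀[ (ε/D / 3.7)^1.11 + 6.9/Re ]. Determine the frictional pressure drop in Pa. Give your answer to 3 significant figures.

Q = 3.56 L/s = 3.56/1000 = 0.00356 m³/s.
Cross-sectional area A = πD²/4 = π(0.16)²/4 = 0.02011 m²; mean velocity V = Q/A = 0.00356/0.02011 = 0.1771 m/s.
Reynolds number Re = ρVD/μ = 1130 · 0.1771 · 0.16 / 0.00135 = 2.371e+04.
Re > 4000 → turbulent. Relative roughness ε/D = 1.3e-06/0.16 = 8.12e-06. Haaland: 1/√f = -1.8 log₁₀[(8.12e-06/3.7)^1.11 + 6.9/2.371e+04] = -1.8 log₁₀[5.24e-07 + 0.000291] = 6.364, so f = 0.02469.
Darcy-Weisbach: ΔP = f(L/D)(ρV²/2) = 0.02469·(8.41/0.16)·(1130·0.1771²/2) = 0.02469·52.56·17.71 = 22.99 Pa.

ΔP ≈ 23.0 Pa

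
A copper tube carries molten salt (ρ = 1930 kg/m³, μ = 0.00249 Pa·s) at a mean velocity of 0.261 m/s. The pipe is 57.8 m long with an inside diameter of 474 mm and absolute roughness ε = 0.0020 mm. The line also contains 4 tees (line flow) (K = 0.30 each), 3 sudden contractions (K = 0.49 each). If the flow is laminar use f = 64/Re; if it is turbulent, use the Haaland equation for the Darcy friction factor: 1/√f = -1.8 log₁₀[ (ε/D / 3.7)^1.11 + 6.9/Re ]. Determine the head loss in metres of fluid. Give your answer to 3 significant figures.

Reynolds number Re = ρVD/μ = 1930 · 0.261 · 0.474 / 0.00249 = 9.589e+04.
Re > 4000 → turbulent. Relative roughness ε/D = 2e-06/0.474 = 4.22e-06. Haaland: 1/√f = -1.8 log₁₀[(4.22e-06/3.7)^1.11 + 6.9/9.589e+04] = -1.8 log₁₀[2.53e-07 + 7.2e-05] = 7.455, so f = 0.018.
Total minor-loss coefficient ΣK = 4·0.3 + 3·0.49 = 2.67.
ΔP = [f·L/D + ΣK]·(ρV²/2) = [0.018·57.8/0.474 + 2.67]·(1930·0.261²/2) = [2.194 + 2.67]·65.74 = 319.8 Pa.
Head loss h_f = ΔP/(ρg) = 319.8/(1930·9.81) = 0.0169 m.

h_f ≈ 0.0169 m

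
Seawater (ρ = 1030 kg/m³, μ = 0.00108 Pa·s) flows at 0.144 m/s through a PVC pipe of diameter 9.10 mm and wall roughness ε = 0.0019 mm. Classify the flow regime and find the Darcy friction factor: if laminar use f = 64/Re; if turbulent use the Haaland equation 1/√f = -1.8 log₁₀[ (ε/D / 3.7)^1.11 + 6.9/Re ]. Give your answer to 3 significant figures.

Re = ρVD/μ = 1030·0.144·0.0091/0.00108 = 1250.
Re < 2300 → laminar, so f = 64/Re = 0.05121 (roughness is irrelevant in laminar flow).

f ≈ 0.0512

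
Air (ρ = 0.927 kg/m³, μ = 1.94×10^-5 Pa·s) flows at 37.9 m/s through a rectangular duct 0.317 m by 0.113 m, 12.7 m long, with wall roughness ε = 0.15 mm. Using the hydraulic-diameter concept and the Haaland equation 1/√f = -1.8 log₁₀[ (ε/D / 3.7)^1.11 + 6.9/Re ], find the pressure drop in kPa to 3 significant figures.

ΔP ≈ 1.02 kPa

Hydraulic diameter D_h = 4A/P = 4·(0.317·0.113)/(2·(0.317+0.113)) = 0.1433/0.86 = 0.1666 m.
Re = ρVD_h/μ = 0.927·37.9·0.1666/1.94e-05 = 3.017e+05.
ε/D_h = 0.00015/0.1666 = 0.0009; Haaland gives 1/√f = -1.8 log₁₀[9.74e-05+2.29e-05] = 7.056, so f = 0.02009.
ΔP = f(L/D_h)(ρV²/2) = 0.02009·12.7/0.1666·665.8 = 1019 Pa.
ΔP = 1.02 kPa.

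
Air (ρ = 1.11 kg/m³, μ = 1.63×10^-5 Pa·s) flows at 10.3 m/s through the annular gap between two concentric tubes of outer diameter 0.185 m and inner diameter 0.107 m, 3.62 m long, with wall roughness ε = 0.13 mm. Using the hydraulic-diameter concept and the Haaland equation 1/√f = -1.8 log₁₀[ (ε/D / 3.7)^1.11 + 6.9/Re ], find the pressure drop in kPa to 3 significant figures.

Hydraulic diameter D_h = 4A/P = D_o - D_i = 0.185 - 0.107 = 0.078 m.
Re = ρVD_h/μ = 1.11·10.3·0.078/1.63e-05 = 5.471e+04.
ε/D_h = 0.00013/0.078 = 0.00167; Haaland gives 1/√f = -1.8 log₁₀[0.000193+0.000126] = 6.293, so f = 0.02525.
ΔP = f(L/D_h)(ρV²/2) = 0.02525·3.62/0.078·58.88 = 69 Pa.
ΔP = 0.0690 kPa.

ΔP ≈ 0.0690 kPa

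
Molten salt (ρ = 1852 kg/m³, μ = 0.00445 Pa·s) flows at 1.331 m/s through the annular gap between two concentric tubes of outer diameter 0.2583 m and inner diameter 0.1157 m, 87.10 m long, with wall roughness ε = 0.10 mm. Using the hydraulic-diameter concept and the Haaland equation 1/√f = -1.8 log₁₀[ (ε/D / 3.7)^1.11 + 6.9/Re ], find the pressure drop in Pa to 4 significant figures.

ΔP ≈ 21500 Pa

Hydraulic diameter D_h = 4A/P = D_o - D_i = 0.2583 - 0.1157 = 0.1426 m.
Re = ρVD_h/μ = 1852·1.331·0.1426/0.00445 = 7.899e+04.
ε/D_h = 0.0001/0.1426 = 0.000701; Haaland gives 1/√f = -1.8 log₁₀[7.38e-05+8.74e-05] = 6.827, so f = 0.02146.
ΔP = f(L/D_h)(ρV²/2) = 0.02146·87.1/0.1426·1640 = 2.15e+04 Pa.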